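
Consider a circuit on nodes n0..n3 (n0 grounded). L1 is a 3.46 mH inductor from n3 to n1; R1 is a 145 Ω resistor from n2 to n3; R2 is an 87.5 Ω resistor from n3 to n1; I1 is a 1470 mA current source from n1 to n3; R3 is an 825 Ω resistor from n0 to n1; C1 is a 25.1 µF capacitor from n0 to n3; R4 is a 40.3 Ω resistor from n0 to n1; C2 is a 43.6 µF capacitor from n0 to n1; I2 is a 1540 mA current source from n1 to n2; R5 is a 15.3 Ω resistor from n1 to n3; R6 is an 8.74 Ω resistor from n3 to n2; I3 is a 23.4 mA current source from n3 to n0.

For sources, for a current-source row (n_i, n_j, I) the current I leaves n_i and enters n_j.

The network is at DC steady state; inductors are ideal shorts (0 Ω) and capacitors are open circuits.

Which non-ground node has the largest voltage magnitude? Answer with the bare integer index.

Element admittances at DC:
  L1: short n3↔n1 (DC inductor)
  Y(R1) = 0.006897 S between n2,n3
  Y(R2) = 0.01143 S between n3,n1
  I1: injects 1.47 A into n3 (from n1)
  Y(R3) = 0.001212 S between n0,n1
  Y(C1) = 0.000 S between n0,n3
  Y(R4) = 0.02481 S between n0,n1
  Y(C2) = 0.000 S between n0,n1
  I2: injects 1.54 A into n2 (from n1)
  Y(R5) = 0.06536 S between n1,n3
  Y(R6) = 0.1144 S between n3,n2
  I3: injects 0.0234 A into n0 (from n3)
Assemble and solve the 4×4 MNA system:
  V(n1)=-0.8991  V(n2)=11.80  V(n3)=-0.8991
  i(L1)=2.987

2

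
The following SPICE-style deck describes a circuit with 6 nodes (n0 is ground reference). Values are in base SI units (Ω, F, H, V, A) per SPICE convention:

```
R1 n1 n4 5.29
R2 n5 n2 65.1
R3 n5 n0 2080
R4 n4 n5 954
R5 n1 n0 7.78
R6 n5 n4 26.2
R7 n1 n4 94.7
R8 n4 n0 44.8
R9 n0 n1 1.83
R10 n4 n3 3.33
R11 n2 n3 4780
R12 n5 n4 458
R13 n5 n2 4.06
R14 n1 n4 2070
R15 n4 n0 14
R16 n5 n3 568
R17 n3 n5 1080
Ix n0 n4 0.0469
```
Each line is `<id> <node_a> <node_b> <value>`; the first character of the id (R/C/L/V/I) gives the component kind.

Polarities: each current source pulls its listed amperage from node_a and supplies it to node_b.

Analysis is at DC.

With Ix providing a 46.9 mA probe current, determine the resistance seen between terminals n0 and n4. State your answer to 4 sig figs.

R_eq = 4.023 Ω

Apply KCL at each of the 5 non-ground nodes and solve the resulting linear system.
Node n1: branches {R1, R5, R7, R9, R14} → V_1 = 0.04314
Node n2: branches {R2, R11, R13} → V_2 = 0.1867
Node n3: branches {R10, R11, R16, R17} → V_3 = 0.1887
Node n4: branches {R1, R4, R6, R7, R8, R10, R12, R14, R15, Ix} → V_4 = 0.1887
Node n5: branches {R2, R3, R4, R6, R12, R13, R16, R17} → V_5 = 0.1867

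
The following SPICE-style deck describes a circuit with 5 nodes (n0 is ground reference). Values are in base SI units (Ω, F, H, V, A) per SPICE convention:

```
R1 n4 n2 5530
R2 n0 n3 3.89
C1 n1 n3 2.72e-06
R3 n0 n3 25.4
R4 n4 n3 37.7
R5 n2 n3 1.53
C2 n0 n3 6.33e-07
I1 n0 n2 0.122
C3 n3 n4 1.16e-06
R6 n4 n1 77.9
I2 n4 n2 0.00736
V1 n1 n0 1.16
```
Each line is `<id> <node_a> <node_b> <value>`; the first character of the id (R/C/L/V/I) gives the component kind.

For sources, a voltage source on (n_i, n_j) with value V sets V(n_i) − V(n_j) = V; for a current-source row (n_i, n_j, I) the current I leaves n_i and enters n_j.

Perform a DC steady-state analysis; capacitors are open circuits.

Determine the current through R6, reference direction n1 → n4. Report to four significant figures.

0.008615 A

Element admittances at DC:
  Y(R1) = 0.0001808 S between n4,n2
  Y(R2) = 0.2571 S between n0,n3
  Y(C1) = 0.000 S between n1,n3
  Y(R3) = 0.03937 S between n0,n3
  Y(R4) = 0.02653 S between n4,n3
  Y(R5) = 0.6536 S between n2,n3
  Y(C2) = 0.000 S between n0,n3
  I1: injects 0.122 A into n2 (from n0)
  Y(C3) = 0.000 S between n3,n4
  Y(R6) = 0.01284 S between n4,n1
  I2: injects 0.00736 A into n2 (from n4)
  V1: constraint V(n1)−V(n0) = 1.16
Assemble and solve the 5×5 MNA system:
  V(n1)=1.160  V(n2)=0.6385  V(n3)=0.4406  V(n4)=0.4889
  i(V1)=-0.008615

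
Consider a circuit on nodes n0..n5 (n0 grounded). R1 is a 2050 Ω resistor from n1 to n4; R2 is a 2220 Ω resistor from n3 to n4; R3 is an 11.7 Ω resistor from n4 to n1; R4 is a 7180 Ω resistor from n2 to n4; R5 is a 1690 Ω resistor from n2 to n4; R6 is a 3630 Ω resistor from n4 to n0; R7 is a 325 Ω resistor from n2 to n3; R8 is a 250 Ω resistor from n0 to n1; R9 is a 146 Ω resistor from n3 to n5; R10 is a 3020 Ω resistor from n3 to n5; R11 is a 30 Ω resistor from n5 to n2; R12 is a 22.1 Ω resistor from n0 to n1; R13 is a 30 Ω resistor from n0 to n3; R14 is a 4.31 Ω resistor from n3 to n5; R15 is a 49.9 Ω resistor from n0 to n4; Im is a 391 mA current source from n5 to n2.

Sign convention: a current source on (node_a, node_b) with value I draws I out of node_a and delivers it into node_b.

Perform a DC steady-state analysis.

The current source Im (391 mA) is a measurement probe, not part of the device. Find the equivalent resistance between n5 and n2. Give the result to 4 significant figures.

R_eq = 26.99 Ω

MNA unknowns: 5 node voltages V₁..V_5
R1: Y=0.0004878 on G[1,4]
R2: Y=0.0004505 on G[3,4]
R3: Y=0.08547 on G[4,1]
R4: Y=0.0001393 on G[2,4]
R5: Y=0.0005917 on G[2,4]
R6: Y=0.0002755 on G[4,0]
R7: Y=0.003077 on G[2,3]
R8: Y=0.004000 on G[0,1]
R9: Y=0.006849 on G[3,5]
R10: Y=0.0003311 on G[3,5]
R11: Y=0.03333 on G[5,2]
R12: Y=0.04525 on G[0,1]
R13: Y=0.03333 on G[0,3]
R14: Y=0.2320 on G[3,5]
R15: Y=0.02004 on G[0,4]
Im: z[5]−=0.391, z[2]+=0.391
solve → V1=0.08835, V2=10.17, V3=-0.2152, V4=0.1390, V5=-0.3795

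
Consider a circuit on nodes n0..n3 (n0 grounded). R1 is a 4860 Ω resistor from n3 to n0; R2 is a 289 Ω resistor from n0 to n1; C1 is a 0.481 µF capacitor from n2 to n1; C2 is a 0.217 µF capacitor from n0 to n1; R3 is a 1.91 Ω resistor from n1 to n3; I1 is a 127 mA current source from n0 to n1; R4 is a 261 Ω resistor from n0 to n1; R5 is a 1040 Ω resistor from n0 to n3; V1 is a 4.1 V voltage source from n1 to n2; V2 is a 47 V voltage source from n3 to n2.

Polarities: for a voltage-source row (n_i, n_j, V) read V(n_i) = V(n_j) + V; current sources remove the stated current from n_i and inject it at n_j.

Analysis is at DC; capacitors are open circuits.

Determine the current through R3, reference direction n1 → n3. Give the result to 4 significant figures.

MNA unknowns: 3 node voltages V₁..V_3 plus 2 source currents (V1, V2)
R1: Y=0.0002058 on G[3,0]
R2: Y=0.003460 on G[0,1]
C1: Y=0.000 on G[2,1]
C2: Y=0.000 on G[0,1]
R3: Y=0.5236 on G[1,3]
I1: z[0]−=0.127, z[1]+=0.127
R4: Y=0.003831 on G[0,1]
R5: Y=0.0009615 on G[0,3]
V1: row V1−V2=4.1, i_V1 at 1,2
V2: row V3−V2=47, i_V2 at 3,2
solve → V1=9.094, V2=4.994, V3=51.99
aux → i_V1=22.52, i_V2=-22.52

-22.46 A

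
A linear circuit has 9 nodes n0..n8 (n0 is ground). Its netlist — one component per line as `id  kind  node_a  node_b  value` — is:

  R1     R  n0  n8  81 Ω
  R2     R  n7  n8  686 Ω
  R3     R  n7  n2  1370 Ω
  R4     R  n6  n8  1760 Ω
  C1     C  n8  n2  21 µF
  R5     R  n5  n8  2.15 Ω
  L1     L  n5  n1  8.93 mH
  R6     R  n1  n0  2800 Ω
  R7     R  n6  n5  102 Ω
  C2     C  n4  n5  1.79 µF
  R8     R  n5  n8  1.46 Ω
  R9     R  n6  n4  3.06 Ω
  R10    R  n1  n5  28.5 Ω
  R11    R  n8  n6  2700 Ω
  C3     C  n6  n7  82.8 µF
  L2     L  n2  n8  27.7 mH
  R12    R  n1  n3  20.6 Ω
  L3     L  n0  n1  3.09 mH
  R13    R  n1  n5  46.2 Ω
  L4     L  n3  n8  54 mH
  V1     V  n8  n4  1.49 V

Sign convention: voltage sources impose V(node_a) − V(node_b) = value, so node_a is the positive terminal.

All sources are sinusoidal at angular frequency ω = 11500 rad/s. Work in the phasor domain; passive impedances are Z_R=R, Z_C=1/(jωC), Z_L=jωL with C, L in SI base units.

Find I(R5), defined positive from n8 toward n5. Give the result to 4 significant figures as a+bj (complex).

0.005760+0.01213j A

MNA unknowns: 8 node voltages V₁..V_8 plus 1 source current (V1)
R1: Y=0.01235+0.000j on G[0,8]
R2: Y=0.001458+0.000j on G[7,8]
R3: Y=0.0007299+0.000j on G[7,2]
R4: Y=0.0005682+0.000j on G[6,8]
C1: Y=0.000+0.2415j on G[8,2]
R5: Y=0.4651+0.000j on G[5,8]
L1: Y=0.000-0.009738j on G[5,1]
R6: Y=0.0003571+0.000j on G[1,0]
R7: Y=0.009804+0.000j on G[6,5]
C2: Y=0.000+0.02058j on G[4,5]
R8: Y=0.6849+0.000j on G[5,8]
R9: Y=0.3268+0.000j on G[6,4]
R10: Y=0.03509+0.000j on G[1,5]
R11: Y=0.0003704+0.000j on G[8,6]
C3: Y=0.000+0.9522j on G[6,7]
L2: Y=0.000-0.003139j on G[2,8]
R12: Y=0.04854+0.000j on G[1,3]
L3: Y=0.000-0.02814j on G[0,1]
R13: Y=0.02165+0.000j on G[1,5]
L4: Y=0.000-0.001610j on G[3,8]
V1: row V8−V4=1.49, i_V1 at 8,4
solve → V1=0.006677-0.006950j, V2=0.01562+0.01981j, V3=0.007428-0.007222j, V4=-1.474+0.01542j, V5=0.003265-0.01066j, V6=-1.418+0.01470j, V7=-1.418+0.01140j, V8=0.01565+0.01542j
aux → i_V1=-0.01895-0.03018j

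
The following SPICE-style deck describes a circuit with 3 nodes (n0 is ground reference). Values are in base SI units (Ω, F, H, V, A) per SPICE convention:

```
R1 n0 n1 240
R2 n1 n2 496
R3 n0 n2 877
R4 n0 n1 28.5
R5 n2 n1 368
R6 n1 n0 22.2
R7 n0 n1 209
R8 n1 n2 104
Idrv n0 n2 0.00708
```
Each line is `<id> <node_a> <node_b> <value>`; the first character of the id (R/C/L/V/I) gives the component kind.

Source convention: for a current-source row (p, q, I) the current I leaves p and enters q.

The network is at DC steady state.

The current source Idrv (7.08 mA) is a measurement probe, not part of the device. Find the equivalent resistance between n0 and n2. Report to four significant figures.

R_eq = 74.08 Ω

MNA unknowns: 2 node voltages V₁..V_2
R1: Y=0.004167 on G[0,1]
R2: Y=0.002016 on G[1,2]
R3: Y=0.001140 on G[0,2]
R4: Y=0.03509 on G[0,1]
R5: Y=0.002717 on G[2,1]
R6: Y=0.04505 on G[1,0]
R7: Y=0.004785 on G[0,1]
R8: Y=0.009615 on G[1,2]
Idrv: z[0]−=0.00708, z[2]+=0.00708
solve → V1=0.07276, V2=0.5245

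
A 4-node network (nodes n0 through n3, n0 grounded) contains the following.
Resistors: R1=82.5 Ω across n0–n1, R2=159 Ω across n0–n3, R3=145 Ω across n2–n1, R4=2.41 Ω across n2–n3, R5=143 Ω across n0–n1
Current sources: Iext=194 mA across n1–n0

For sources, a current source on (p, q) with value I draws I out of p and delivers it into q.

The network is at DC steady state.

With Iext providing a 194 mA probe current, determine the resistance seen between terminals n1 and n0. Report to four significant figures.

R_eq = 44.69 Ω

MNA unknowns: 3 node voltages V₁..V_3
R1: Y=0.01212 on G[0,1]
R2: Y=0.006289 on G[0,3]
R3: Y=0.006897 on G[2,1]
R4: Y=0.4149 on G[2,3]
R5: Y=0.006993 on G[0,1]
Iext: z[1]−=0.194, z[0]+=0.194
solve → V1=-8.669, V2=-4.567, V3=-4.499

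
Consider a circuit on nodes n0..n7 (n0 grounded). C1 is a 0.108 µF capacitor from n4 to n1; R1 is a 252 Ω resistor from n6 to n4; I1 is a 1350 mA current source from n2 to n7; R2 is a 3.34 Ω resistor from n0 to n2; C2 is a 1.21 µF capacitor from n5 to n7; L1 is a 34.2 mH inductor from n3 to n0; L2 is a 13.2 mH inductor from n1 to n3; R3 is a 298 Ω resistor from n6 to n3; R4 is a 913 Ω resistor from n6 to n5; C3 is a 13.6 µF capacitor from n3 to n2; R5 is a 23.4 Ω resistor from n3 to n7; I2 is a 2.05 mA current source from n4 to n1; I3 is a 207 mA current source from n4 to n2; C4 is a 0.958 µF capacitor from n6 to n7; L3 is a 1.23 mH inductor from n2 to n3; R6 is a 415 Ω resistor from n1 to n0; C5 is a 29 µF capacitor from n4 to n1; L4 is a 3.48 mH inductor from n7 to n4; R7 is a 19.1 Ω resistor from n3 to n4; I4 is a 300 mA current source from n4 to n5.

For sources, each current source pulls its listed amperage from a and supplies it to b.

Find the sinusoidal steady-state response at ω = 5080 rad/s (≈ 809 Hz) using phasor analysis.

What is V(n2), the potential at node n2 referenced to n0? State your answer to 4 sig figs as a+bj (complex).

Apply KCL at each of the 7 non-ground nodes and solve the resulting linear system.
Node n1: branches {C1, L2, I2, R6, C5} → V_1 = 9.673+5.021j
Node n2: branches {I1, R2, C3, I3, L3} → V_2 = -0.2996-0.04342j
Node n3: branches {L1, L2, R3, C3, R5, L3, R7} → V_3 = -0.1567+11.54j
Node n4: branches {C1, R1, I2, I3, C5, L4, R7, I4} → V_4 = 8.763+5.534j
Node n5: branches {C2, R4, I4} → V_5 = 23.64-23.03j
Node n6: branches {R1, R3, R4, C4} → V_6 = 1.994+13.01j
Node n7: branches {I1, C2, R5, C4, L4} → V_7 = 17.22+21.92j

-0.2996-0.04342j V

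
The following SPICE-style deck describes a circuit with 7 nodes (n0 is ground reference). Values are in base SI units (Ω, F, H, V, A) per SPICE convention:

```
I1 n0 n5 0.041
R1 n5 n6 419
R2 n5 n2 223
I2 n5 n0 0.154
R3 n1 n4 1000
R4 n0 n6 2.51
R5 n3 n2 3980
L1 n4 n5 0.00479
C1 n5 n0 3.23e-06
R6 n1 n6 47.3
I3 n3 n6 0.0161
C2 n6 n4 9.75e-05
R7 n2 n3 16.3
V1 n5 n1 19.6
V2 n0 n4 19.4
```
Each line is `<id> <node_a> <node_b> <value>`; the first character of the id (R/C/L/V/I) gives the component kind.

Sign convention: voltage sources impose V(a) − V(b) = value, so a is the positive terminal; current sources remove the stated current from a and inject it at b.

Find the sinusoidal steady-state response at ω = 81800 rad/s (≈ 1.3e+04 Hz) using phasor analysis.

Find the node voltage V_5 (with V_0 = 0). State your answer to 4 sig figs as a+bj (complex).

0.04051+0.6524j V

Apply KCL at each of the 6 non-ground nodes and solve the resulting linear system.
Node n1: branches {R3, R6, V1} → V_1 = -19.56+0.6524j
Node n2: branches {R2, R5, R7} → V_2 = -3.550+0.6524j
Node n3: branches {R5, I3, R7} → V_3 = -3.811+0.6524j
Node n4: branches {R3, L1, C2, V2} → V_4 = -19.40+0.000j
Node n5: branches {I1, R1, R2, I2, L1, C1, V1} → V_5 = 0.04051+0.6524j
Node n6: branches {R1, R4, R6, I3, C2} → V_6 = -19.35-0.9737j
Source currents: i(V1)=-0.004661+0.03503j, i(V2)=-7.767-0.3772j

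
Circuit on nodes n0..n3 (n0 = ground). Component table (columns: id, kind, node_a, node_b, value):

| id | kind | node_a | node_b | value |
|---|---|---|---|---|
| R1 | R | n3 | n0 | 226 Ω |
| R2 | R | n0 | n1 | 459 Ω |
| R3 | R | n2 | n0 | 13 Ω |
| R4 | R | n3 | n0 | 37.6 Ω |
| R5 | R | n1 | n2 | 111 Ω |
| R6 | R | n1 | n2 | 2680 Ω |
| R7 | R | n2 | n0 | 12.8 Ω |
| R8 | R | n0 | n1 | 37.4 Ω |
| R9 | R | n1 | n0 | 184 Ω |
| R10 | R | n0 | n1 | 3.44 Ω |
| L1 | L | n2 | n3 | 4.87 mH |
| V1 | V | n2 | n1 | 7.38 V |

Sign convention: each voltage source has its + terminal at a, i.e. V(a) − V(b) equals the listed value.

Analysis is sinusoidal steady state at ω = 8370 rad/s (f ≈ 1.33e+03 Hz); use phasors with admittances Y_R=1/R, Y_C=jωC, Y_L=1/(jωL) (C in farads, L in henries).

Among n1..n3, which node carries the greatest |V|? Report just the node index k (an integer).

2

Element admittances at ω=8370 rad/s:
  Y(R1) = 0.004425+0.000j S between n3,n0
  Y(R2) = 0.002179+0.000j S between n0,n1
  Y(R3) = 0.07692+0.000j S between n2,n0
  Y(R4) = 0.02660+0.000j S between n3,n0
  Y(R5) = 0.009009+0.000j S between n1,n2
  Y(R6) = 0.0003731+0.000j S between n1,n2
  Y(R7) = 0.07812+0.000j S between n2,n0
  Y(R8) = 0.02674+0.000j S between n0,n1
  Y(R9) = 0.005435+0.000j S between n1,n0
  Y(R10) = 0.2907+0.000j S between n0,n1
  Y(L1) = 0.000-0.02453j S between n2,n3
  V1: constraint V(n2)−V(n1) = 7.38
Assemble and solve the 4×4 MNA system:
  V(n1)=-2.509+0.1494j  V(n2)=4.871+0.1494j  V(n3)=1.947-2.312j
  i(V1)=-0.8848+0.04857j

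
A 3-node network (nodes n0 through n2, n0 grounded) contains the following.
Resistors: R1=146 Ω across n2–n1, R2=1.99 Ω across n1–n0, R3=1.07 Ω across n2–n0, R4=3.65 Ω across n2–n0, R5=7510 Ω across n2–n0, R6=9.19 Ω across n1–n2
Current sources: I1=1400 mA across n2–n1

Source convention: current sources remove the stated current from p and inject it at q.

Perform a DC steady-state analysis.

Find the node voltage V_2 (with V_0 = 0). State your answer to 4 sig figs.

Element admittances at DC:
  Y(R1) = 0.006849 S between n2,n1
  Y(R2) = 0.5025 S between n1,n0
  Y(R3) = 0.9346 S between n2,n0
  Y(R4) = 0.2740 S between n2,n0
  Y(R5) = 0.0001332 S between n2,n0
  Y(R6) = 0.1088 S between n1,n2
  I1: injects 1.4 A into n1 (from n2)
Assemble and solve the 2×2 MNA system:
  V(n1)=2.101  V(n2)=-0.8736

-0.8736 V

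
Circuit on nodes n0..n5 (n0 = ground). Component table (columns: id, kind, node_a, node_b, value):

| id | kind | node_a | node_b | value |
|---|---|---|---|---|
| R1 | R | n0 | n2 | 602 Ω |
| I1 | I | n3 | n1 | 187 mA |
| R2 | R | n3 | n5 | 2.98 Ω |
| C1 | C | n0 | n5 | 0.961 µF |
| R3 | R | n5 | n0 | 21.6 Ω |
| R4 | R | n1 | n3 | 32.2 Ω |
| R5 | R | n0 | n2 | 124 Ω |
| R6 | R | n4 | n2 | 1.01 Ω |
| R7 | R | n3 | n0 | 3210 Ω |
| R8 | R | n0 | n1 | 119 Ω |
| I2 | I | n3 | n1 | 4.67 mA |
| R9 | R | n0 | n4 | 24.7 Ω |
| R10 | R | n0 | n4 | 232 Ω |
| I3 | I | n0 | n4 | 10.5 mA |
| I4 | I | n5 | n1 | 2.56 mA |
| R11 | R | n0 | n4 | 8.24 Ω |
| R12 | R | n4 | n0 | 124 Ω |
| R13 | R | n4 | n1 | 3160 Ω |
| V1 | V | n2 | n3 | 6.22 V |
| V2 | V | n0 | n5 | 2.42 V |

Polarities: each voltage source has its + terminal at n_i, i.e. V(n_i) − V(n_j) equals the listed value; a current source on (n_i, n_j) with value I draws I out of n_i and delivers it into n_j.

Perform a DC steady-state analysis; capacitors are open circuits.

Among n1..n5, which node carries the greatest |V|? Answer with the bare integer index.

Element admittances at DC:
  Y(R1) = 0.001661 S between n0,n2
  I1: injects 0.187 A into n1 (from n3)
  Y(R2) = 0.3356 S between n3,n5
  Y(C1) = 0.000 S between n0,n5
  Y(R3) = 0.04630 S between n5,n0
  Y(R4) = 0.03106 S between n1,n3
  Y(R5) = 0.008065 S between n0,n2
  Y(R6) = 0.9901 S between n4,n2
  Y(R7) = 0.0003115 S between n3,n0
  Y(R8) = 0.008403 S between n0,n1
  I2: injects 0.00467 A into n1 (from n3)
  Y(R9) = 0.04049 S between n0,n4
  Y(R10) = 0.004310 S between n0,n4
  I3: injects 0.0105 A into n4 (from n0)
  I4: injects 0.00256 A into n1 (from n5)
  Y(R11) = 0.1214 S between n0,n4
  Y(R12) = 0.008065 S between n4,n0
  Y(R13) = 0.0003165 S between n4,n1
  V1: constraint V(n2)−V(n3) = 6.22
  V2: constraint V(n0)−V(n5) = 2.42
Assemble and solve the 7×7 MNA system:
  V(n1)=2.055  V(n2)=2.575  V(n3)=-3.645  V(n4)=2.199  V(n5)=-2.420
  i(V1)=-0.3976  i(V2)=0.3017

3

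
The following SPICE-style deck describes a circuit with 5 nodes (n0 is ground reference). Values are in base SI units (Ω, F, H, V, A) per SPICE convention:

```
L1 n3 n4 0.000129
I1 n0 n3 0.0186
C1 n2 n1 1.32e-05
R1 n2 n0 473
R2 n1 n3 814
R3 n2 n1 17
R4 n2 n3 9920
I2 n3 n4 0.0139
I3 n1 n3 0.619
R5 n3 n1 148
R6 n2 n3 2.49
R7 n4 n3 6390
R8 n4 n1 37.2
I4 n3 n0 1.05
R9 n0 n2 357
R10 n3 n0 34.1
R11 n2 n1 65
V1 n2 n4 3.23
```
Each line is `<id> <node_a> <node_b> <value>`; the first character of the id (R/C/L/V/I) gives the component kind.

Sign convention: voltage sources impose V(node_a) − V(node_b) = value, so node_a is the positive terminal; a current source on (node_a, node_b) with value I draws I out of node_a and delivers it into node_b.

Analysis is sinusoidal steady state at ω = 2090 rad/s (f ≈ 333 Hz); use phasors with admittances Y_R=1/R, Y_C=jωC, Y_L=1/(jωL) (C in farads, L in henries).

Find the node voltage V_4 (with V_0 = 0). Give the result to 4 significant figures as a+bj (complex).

-30.63-0.3980j V

Element admittances at ω=2090 rad/s:
  Y(L1) = 0.000-3.709j S between n3,n4
  I1: injects 0.0186 A into n3 (from n0)
  Y(C1) = 0.000+0.02759j S between n2,n1
  Y(R1) = 0.002114+0.000j S between n2,n0
  Y(R2) = 0.001229+0.000j S between n1,n3
  Y(R3) = 0.05882+0.000j S between n2,n1
  Y(R4) = 0.0001008+0.000j S between n2,n3
  I2: injects 0.0139 A into n4 (from n3)
  I3: injects 0.619 A into n3 (from n1)
  Y(R5) = 0.006757+0.000j S between n3,n1
  Y(R6) = 0.4016+0.000j S between n2,n3
  Y(R7) = 0.0001565+0.000j S between n4,n3
  Y(R8) = 0.02688+0.000j S between n4,n1
  I4: injects 1.05 A into n0 (from n3)
  Y(R9) = 0.002801+0.000j S between n0,n2
  Y(R10) = 0.02933+0.000j S between n3,n0
  Y(R11) = 0.01538+0.000j S between n2,n1
  V1: constraint V(n2)−V(n4) = 3.23
Assemble and solve the 5×5 MNA system:
  V(n1)=-33.69+1.228j  V(n2)=-27.40-0.3980j  V(n3)=-30.58+0.06671j  V(n4)=-30.63-0.3980j
  i(V1)=-1.655+0.1357j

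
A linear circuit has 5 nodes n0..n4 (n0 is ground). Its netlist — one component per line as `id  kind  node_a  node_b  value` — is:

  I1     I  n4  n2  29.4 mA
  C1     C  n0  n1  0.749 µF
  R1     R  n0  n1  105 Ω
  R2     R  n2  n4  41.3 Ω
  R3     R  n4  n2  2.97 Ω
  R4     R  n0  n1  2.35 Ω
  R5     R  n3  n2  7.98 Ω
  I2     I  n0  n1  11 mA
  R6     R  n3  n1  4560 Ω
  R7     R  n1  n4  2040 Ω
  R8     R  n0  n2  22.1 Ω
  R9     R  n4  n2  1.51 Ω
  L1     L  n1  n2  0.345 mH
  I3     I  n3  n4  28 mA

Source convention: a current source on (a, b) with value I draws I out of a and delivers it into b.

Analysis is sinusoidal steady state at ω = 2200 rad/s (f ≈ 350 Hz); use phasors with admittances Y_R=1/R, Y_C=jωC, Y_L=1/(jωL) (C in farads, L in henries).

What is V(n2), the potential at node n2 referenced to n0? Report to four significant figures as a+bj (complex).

MNA unknowns: 4 node voltages V₁..V_4
I1: z[4]−=0.0294, z[2]+=0.0294
C1: Y=0.000+0.001648j on G[0,1]
R1: Y=0.009524+0.000j on G[0,1]
R2: Y=0.02421+0.000j on G[2,4]
R3: Y=0.3367+0.000j on G[4,2]
R4: Y=0.4255+0.000j on G[0,1]
R5: Y=0.1253+0.000j on G[3,2]
I2: z[0]−=0.011, z[1]+=0.011
R6: Y=0.0002193+0.000j on G[3,1]
R7: Y=0.0004902+0.000j on G[1,4]
R8: Y=0.04525+0.000j on G[0,2]
R9: Y=0.6623+0.000j on G[4,2]
L1: Y=0.000-1.318j on G[1,2]
I3: z[3]−=0.028, z[4]+=0.028
solve → V1=0.02290-8.104e-06j, V2=0.02288-0.0007562j, V3=-0.2002-0.0007549j, V4=0.02151-0.0007558j

0.02288-0.0007562j V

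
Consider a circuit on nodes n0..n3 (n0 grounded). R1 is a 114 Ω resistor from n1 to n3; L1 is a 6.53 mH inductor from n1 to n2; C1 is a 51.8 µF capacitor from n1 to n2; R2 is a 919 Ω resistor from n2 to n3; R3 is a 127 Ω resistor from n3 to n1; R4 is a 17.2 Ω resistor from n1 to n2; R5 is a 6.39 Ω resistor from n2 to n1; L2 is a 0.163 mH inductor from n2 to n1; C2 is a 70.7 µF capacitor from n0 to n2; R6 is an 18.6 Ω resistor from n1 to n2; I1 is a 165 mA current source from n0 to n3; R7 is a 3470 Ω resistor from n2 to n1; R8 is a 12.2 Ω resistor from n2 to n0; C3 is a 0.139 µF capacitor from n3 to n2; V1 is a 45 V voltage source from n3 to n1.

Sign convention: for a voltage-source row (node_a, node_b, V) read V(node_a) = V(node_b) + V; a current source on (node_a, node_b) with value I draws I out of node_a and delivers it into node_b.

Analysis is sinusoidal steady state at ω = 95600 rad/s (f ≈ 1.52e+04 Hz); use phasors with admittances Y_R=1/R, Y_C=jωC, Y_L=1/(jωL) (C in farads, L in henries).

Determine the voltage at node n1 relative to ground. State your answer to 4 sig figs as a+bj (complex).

MNA unknowns: 3 node voltages V₁..V_3 plus 1 source current (V1)
R1: Y=0.008772+0.000j on G[1,3]
L1: Y=0.000-0.001602j on G[1,2]
C1: Y=0.000+4.952j on G[1,2]
R2: Y=0.001088+0.000j on G[2,3]
R3: Y=0.007874+0.000j on G[3,1]
R4: Y=0.05814+0.000j on G[1,2]
R5: Y=0.1565+0.000j on G[2,1]
L2: Y=0.000-0.06417j on G[2,1]
C2: Y=0.000+6.759j on G[0,2]
R6: Y=0.05376+0.000j on G[1,2]
I1: z[0]−=0.165, z[3]+=0.165
R7: Y=0.0002882+0.000j on G[2,1]
R8: Y=0.08197+0.000j on G[2,0]
C3: Y=0.000+0.01329j on G[3,2]
V1: row V3−V1=45, i_V1 at 3,1
solve → V1=-0.1201-0.05472j, V2=0.0002960-0.02441j, V3=44.88-0.05472j
aux → i_V1=-0.6333-0.5963j

-0.1201-0.05472j V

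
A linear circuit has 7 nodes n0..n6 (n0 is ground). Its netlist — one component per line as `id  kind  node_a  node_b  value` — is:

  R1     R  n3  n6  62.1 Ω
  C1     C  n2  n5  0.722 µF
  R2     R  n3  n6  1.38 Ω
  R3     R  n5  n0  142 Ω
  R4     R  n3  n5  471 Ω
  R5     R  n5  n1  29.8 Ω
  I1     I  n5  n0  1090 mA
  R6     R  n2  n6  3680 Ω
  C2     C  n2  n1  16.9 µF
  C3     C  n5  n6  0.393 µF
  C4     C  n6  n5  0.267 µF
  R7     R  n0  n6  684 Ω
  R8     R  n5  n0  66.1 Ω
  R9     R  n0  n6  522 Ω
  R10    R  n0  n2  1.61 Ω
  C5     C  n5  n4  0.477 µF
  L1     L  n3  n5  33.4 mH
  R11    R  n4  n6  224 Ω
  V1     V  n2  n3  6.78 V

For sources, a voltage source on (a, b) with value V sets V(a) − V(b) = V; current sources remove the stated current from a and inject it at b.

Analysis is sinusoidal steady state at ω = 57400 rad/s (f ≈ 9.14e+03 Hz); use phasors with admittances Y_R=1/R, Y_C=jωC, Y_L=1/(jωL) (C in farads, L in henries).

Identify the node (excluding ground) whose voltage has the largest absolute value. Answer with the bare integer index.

4

Apply KCL at each of the 6 non-ground nodes and solve the resulting linear system.
Node n1: branches {R5, C2} → V_1 = -1.119+0.06886j
Node n2: branches {C1, R6, C2, R10, V1} → V_2 = -1.351-0.2395j
Node n3: branches {R1, R2, R4, L1, V1} → V_3 = -8.131-0.2395j
Node n4: branches {C5, R11} → V_4 = -11.11+6.322j
Node n5: branches {C1, R3, R4, R5, I1, C3, C4, R8, C5, L1} → V_5 = -10.03+6.753j
Node n6: branches {R1, R2, R6, C3, C4, R7, R9, R11} → V_6 = -8.465-0.2787j
Source currents: i(V1)=0.2481+0.01319j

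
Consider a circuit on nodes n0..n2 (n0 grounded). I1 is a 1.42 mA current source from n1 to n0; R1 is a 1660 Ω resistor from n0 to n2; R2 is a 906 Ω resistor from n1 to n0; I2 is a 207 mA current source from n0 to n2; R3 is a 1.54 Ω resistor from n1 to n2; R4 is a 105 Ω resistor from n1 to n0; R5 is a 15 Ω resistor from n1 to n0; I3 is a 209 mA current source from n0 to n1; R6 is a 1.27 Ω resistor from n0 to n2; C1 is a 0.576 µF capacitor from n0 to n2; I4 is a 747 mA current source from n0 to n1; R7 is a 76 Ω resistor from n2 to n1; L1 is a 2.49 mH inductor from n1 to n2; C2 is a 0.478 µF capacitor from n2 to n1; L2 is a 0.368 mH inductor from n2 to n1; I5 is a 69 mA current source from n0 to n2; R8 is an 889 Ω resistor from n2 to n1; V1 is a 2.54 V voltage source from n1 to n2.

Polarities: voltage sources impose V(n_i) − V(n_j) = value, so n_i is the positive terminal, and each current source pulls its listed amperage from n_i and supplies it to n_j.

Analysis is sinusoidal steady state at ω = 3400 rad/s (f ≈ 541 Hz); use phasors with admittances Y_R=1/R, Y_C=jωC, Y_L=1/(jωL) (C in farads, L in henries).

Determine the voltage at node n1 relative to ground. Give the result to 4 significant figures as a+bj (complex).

MNA unknowns: 2 node voltages V₁..V_2 plus 1 source current (V1)
I1: z[1]−=0.00142, z[0]+=0.00142
R1: Y=0.0006024+0.000j on G[0,2]
R2: Y=0.001104+0.000j on G[1,0]
I2: z[0]−=0.207, z[2]+=0.207
R3: Y=0.6494+0.000j on G[1,2]
R4: Y=0.009524+0.000j on G[1,0]
R5: Y=0.06667+0.000j on G[1,0]
I3: z[0]−=0.209, z[1]+=0.209
R6: Y=0.7874+0.000j on G[0,2]
C1: Y=0.000+0.001958j on G[0,2]
I4: z[0]−=0.747, z[1]+=0.747
R7: Y=0.01316+0.000j on G[2,1]
L1: Y=0.000-0.1181j on G[1,2]
C2: Y=0.000+0.001625j on G[2,1]
L2: Y=0.000-0.7992j on G[2,1]
I5: z[0]−=0.069, z[2]+=0.069
R8: Y=0.001125+0.000j on G[2,1]
V1: row V1−V2=2.54, i_V1 at 1,2
solve → V1=3.735-0.002705j, V2=1.195-0.002705j
aux → i_V1=-1.020+2.326j

3.735-0.002705j V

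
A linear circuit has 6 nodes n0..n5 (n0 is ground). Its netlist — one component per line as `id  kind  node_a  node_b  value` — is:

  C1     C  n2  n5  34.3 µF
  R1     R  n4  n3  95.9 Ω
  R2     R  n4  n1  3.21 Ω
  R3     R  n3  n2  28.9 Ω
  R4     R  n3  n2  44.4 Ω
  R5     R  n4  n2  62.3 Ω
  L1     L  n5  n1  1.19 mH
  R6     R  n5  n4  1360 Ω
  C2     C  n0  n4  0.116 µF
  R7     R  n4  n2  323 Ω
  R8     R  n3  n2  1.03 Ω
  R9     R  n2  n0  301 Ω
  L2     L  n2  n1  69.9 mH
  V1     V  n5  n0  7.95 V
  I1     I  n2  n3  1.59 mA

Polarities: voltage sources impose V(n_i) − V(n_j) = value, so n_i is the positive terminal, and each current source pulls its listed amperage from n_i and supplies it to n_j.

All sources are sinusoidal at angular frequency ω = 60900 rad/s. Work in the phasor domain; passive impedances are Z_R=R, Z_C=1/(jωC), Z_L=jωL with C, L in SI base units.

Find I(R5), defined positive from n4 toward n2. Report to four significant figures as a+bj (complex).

0.006283-0.02791j A

Apply KCL at each of the 5 non-ground nodes and solve the resulting linear system.
Node n1: branches {R2, L1, L2} → V_1 = 8.394-1.712j
Node n2: branches {C1, R3, R4, R5, R7, R8, R9, L2, I1} → V_2 = 7.925+0.007284j
Node n3: branches {R1, R3, R4, R8, I1} → V_3 = 7.931-0.01018j
Node n4: branches {R1, R2, R5, R6, C2, R7} → V_4 = 8.317-1.732j
Node n5: branches {C1, L1, R6, V1} → V_5 = 7.950+0.000j
Source currents: i(V1)=-0.03856-0.05878j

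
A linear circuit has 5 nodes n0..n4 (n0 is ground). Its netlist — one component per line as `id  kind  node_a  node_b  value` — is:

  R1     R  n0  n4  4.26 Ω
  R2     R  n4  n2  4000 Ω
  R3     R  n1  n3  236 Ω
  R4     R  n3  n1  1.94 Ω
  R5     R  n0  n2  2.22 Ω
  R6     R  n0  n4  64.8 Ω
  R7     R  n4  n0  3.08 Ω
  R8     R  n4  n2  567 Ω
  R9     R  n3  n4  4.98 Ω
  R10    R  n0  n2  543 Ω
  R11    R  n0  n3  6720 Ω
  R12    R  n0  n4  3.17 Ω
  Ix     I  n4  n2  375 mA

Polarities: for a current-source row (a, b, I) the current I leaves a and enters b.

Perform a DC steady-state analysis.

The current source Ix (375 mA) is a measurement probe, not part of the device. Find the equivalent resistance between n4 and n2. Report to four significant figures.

R_eq = 3.312 Ω

Element admittances at DC:
  Y(R1) = 0.2347 S between n0,n4
  Y(R2) = 0.0002500 S between n4,n2
  Y(R3) = 0.004237 S between n1,n3
  Y(R4) = 0.5155 S between n3,n1
  Y(R5) = 0.4505 S between n0,n2
  Y(R6) = 0.01543 S between n0,n4
  Y(R7) = 0.3247 S between n4,n0
  Y(R8) = 0.001764 S between n4,n2
  Y(R9) = 0.2008 S between n3,n4
  Y(R10) = 0.001842 S between n0,n2
  Y(R11) = 0.0001488 S between n0,n3
  Y(R12) = 0.3155 S between n0,n4
  Ix: injects 0.375 A into n2 (from n4)
Assemble and solve the 4×4 MNA system:
  V(n1)=-0.4180  V(n2)=0.8236  V(n3)=-0.4180  V(n4)=-0.4183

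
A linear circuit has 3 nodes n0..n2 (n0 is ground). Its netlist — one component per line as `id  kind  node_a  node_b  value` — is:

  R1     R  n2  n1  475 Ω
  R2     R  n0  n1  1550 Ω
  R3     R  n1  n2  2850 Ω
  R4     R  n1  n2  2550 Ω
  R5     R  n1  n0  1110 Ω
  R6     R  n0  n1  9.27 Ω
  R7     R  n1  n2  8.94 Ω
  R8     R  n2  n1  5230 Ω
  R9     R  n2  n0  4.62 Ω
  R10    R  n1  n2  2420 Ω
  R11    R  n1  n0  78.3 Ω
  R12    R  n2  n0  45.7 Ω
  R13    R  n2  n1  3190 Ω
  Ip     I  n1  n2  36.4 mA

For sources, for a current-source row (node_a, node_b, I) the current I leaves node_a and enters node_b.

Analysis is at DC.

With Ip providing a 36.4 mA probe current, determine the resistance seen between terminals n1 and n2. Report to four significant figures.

Apply KCL at each of the 2 non-ground nodes and solve the resulting linear system.
Node n1: branches {R1, R2, R3, R4, R5, R6, R7, R8, R10, R11, R13, Ip} → V_1 = -0.1225
Node n2: branches {R1, R3, R4, R7, R8, R9, R10, R12, R13, Ip} → V_2 = 0.06282

R_eq = 5.092 Ω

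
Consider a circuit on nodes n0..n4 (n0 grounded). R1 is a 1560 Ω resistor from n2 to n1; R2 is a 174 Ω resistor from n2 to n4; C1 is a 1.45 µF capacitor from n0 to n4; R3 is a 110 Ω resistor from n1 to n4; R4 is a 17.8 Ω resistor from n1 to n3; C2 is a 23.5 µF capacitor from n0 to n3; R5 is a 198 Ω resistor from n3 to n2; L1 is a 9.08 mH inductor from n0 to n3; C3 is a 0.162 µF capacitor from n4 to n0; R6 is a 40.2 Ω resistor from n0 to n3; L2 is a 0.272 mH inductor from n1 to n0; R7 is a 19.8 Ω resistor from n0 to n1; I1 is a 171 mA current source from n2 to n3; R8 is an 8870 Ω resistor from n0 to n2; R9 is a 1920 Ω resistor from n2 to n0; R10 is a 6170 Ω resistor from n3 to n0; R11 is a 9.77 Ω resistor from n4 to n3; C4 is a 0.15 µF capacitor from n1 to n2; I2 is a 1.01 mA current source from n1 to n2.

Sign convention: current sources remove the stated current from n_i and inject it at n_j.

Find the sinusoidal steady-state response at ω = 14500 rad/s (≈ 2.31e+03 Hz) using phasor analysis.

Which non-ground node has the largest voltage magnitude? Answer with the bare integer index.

2

Apply KCL at each of the 4 non-ground nodes and solve the resulting linear system.
Node n1: branches {R1, R3, R4, L2, R7, C4, I2} → V_1 = 0.08373-0.09320j
Node n2: branches {R1, R2, R5, I1, R8, R9, C4, I2} → V_2 = -13.81+2.533j
Node n3: branches {R4, C2, R5, L1, R6, I1, R10, R11} → V_3 = 0.1173-0.08615j
Node n4: branches {R2, C1, R3, C3, R11} → V_4 = -0.5386+0.1492j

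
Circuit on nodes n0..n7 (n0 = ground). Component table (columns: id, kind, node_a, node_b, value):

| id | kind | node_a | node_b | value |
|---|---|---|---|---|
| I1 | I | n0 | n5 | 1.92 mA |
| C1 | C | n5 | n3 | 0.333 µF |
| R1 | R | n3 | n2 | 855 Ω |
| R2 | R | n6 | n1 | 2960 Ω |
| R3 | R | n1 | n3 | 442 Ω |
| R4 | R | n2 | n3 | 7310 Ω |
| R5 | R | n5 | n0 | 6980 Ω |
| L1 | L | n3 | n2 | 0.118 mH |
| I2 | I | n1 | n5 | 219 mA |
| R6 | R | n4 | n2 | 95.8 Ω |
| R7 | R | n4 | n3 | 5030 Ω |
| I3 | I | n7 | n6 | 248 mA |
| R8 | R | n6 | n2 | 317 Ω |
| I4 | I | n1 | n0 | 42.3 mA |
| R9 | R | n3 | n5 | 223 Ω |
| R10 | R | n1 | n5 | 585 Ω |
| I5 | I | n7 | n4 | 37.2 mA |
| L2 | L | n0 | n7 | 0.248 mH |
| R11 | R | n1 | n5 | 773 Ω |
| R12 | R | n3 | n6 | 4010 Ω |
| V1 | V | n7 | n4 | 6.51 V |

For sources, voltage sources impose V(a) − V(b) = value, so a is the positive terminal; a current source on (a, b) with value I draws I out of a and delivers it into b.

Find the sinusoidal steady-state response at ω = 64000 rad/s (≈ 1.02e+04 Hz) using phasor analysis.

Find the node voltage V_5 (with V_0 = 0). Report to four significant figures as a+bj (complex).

13.91-4.502j V

Apply KCL at each of the 7 non-ground nodes and solve the resulting linear system.
Node n1: branches {R2, R3, I2, I4, R10, R11} → V_1 = -29.47-2.694j
Node n2: branches {R1, R4, L1, R6, R8} → V_2 = 12.81-0.6126j
Node n3: branches {C1, R1, R3, R4, L1, R7, R9, R12} → V_3 = 12.80-0.5766j
Node n4: branches {R6, R7, I5, V1} → V_4 = -6.520-0.6725j
Node n5: branches {I1, C1, R5, I2, R9, R10, R11} → V_5 = 13.91-4.502j
Node n6: branches {R2, I3, R8, R12} → V_6 = 75.27-0.7981j
Node n7: branches {I3, I5, L2, V1} → V_7 = -0.01024-0.6725j
Source currents: i(V1)=-0.2428-0.0006450j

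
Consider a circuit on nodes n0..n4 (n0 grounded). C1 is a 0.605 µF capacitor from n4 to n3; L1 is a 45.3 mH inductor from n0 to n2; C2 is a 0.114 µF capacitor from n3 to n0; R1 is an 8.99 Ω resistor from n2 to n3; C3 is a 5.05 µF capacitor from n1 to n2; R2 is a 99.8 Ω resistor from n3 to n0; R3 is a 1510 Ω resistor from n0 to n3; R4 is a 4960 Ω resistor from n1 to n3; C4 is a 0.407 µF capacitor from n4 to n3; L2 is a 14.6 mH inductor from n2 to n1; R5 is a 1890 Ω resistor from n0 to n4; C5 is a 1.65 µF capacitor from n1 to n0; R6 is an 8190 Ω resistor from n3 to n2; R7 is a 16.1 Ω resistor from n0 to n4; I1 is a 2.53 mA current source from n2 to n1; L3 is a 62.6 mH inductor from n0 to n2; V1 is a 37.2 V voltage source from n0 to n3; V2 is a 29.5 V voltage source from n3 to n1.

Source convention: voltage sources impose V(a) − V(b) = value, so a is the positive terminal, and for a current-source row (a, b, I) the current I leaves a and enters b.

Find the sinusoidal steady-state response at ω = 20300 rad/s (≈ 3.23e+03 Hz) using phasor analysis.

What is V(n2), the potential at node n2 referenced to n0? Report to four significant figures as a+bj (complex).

MNA unknowns: 4 node voltages V₁..V_4 plus 2 source currents (V1, V2)
C1: Y=0.000+0.01228j on G[4,3]
L1: Y=0.000-0.001087j on G[0,2]
C2: Y=0.000+0.002314j on G[3,0]
R1: Y=0.1112+0.000j on G[2,3]
C3: Y=0.000+0.1025j on G[1,2]
R2: Y=0.01002+0.000j on G[3,0]
R3: Y=0.0006623+0.000j on G[0,3]
R4: Y=0.0002016+0.000j on G[1,3]
C4: Y=0.000+0.008262j on G[4,3]
L2: Y=0.000-0.003374j on G[2,1]
R5: Y=0.0005291+0.000j on G[0,4]
C5: Y=0.000+0.03350j on G[1,0]
R6: Y=0.0001221+0.000j on G[3,2]
R7: Y=0.06211+0.000j on G[0,4]
I1: z[2]−=0.00253, z[1]+=0.00253
L3: Y=0.000-0.0007869j on G[0,2]
V1: row V0−V3=37.2, i_V1 at 0,3
V2: row V3−V1=29.5, i_V2 at 3,1
solve → V1=-66.70+0.000j, V2=-50.54-15.24j, V3=-37.20+0.000j, V4=-3.613-11.02j
aux → i_V1=-0.6522-2.915j, i_V2=-1.520-3.837j

-50.54-15.24j V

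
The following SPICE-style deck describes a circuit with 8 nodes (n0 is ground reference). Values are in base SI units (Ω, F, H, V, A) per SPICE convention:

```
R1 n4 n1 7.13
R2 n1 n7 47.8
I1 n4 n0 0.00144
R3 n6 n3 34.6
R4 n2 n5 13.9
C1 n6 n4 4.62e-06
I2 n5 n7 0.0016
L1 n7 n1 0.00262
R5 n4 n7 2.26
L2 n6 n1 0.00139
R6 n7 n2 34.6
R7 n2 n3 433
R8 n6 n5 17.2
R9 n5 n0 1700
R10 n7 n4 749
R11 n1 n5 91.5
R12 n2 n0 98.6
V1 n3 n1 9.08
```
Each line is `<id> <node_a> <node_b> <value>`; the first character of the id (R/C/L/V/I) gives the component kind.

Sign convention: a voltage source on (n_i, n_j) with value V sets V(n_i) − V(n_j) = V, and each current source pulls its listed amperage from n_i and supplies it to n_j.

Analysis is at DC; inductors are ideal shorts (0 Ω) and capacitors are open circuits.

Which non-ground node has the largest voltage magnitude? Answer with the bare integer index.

3

Element admittances at DC:
  Y(R1) = 0.1403 S between n4,n1
  Y(R2) = 0.02092 S between n1,n7
  I1: injects 0.00144 A into n0 (from n4)
  Y(R3) = 0.02890 S between n6,n3
  Y(R4) = 0.07194 S between n2,n5
  Y(C1) = 0.000 S between n6,n4
  I2: injects 0.0016 A into n7 (from n5)
  L1: short n7↔n1 (DC inductor)
  Y(R5) = 0.4425 S between n4,n7
  L2: short n6↔n1 (DC inductor)
  Y(R6) = 0.02890 S between n7,n2
  Y(R7) = 0.002309 S between n2,n3
  Y(R8) = 0.05814 S between n6,n5
  Y(R9) = 0.0005882 S between n5,n0
  Y(R10) = 0.001335 S between n7,n4
  Y(R11) = 0.01093 S between n1,n5
  Y(R12) = 0.01014 S between n2,n0
  V1: constraint V(n3)−V(n1) = 9.08
Assemble and solve the 10×10 MNA system:
  V(n1)=-0.4486  V(n2)=-0.1250  V(n3)=8.631  V(n4)=-0.4511  V(n5)=-0.2936  V(n6)=-0.4486  V(n7)=-0.4486
  i(L1)=0.009861  i(L2)=0.2714  i(V1)=-0.2827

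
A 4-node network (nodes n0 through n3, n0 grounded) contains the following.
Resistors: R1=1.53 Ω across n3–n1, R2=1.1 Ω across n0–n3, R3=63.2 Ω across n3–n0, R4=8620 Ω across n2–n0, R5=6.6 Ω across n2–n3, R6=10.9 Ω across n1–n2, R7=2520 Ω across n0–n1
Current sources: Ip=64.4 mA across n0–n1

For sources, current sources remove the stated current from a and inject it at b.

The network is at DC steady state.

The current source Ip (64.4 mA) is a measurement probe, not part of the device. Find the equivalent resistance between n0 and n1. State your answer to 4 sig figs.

Apply KCL at each of the 3 non-ground nodes and solve the resulting linear system.
Node n1: branches {R1, R6, R7, Ip} → V_1 = 0.1601
Node n2: branches {R4, R5, R6} → V_2 = 0.1036
Node n3: branches {R1, R2, R3, R5} → V_3 = 0.06955

R_eq = 2.485 Ω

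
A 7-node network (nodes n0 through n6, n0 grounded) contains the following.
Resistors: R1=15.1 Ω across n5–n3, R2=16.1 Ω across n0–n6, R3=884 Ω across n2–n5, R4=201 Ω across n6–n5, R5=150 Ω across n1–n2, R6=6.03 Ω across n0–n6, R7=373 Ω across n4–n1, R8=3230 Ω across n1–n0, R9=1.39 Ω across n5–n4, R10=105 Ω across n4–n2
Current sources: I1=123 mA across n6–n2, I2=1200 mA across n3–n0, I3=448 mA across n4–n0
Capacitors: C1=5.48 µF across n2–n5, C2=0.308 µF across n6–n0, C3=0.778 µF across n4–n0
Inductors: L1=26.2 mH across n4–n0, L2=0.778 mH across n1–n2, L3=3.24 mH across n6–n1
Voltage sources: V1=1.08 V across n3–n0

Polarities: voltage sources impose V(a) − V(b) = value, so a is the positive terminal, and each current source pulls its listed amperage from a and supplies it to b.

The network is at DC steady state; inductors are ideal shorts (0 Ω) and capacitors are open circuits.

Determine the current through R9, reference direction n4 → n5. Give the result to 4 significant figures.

-0.06500 A

MNA unknowns: 6 node voltages V₁..V_6 plus 4 source currents (L1, L2, L3, V1)
R1: Y=0.06623 on G[5,3]
R2: Y=0.06211 on G[0,6]
R3: Y=0.001131 on G[2,5]
I1: z[6]−=0.123, z[2]+=0.123
C1: Y=0.000 on G[2,5]
R4: Y=0.004975 on G[6,5]
R5: Y=0.006667 on G[1,2]
R6: Y=0.1658 on G[0,6]
I2: z[3]−=1.2, z[0]+=1.2
R7: Y=0.002681 on G[4,1]
I3: z[4]−=0.448, z[0]+=0.448
L1: row V4−V0=0, i_L1 at 4,0
C2: Y=0.000 on G[6,0]
R8: Y=0.0003096 on G[1,0]
R9: Y=0.7194 on G[5,4]
L2: row V1−V2=0, i_L2 at 1,2
L3: row V6−V1=0, i_L3 at 6,1
C3: Y=0.000 on G[4,0]
R10: Y=0.009524 on G[4,2]
V1: row V3−V0=1.08, i_V1 at 3,0
solve → V1=0.002238, V2=0.002238, V3=1.080, V4=0.000, V5=0.09035, V6=0.002238
aux → i_L1=-0.3830, i_L2=-0.1231, i_L3=-0.1231, i_V1=-1.266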